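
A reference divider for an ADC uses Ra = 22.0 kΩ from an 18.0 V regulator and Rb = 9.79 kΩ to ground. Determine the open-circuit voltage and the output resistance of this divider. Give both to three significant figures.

V_th = 5.54 V, R_th = 6.78 kΩ

V_th is the open-circuit tap voltage: 18.0 × 9.79/(22.0 + 9.79) = 5.54 V.
With the supply zeroed, Ra and Rb appear in parallel from the tap: R_th = Ra‖Rb = (22.0 × 9.79)/31.79 = 6.78 kΩ.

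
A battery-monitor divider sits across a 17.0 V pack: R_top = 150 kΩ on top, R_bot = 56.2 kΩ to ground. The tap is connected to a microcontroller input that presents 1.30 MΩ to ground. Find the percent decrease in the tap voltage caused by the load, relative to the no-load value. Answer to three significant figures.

The divider's output (Thévenin) resistance is R_top‖R_bot = 40.88 kΩ.
Fractional drop under load = R_th/(R_th + R_L) = 40.88 / (40.88 + 1300) = 0.03049.
So the output falls by 3.05 %.

3.05 %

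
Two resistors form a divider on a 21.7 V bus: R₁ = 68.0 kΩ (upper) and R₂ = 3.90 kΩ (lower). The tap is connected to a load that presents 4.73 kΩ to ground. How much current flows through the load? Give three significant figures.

I_L ≈ 0.140 mA

R₂‖R_L = 2.138 kΩ; V_out = 21.7 × 2.138/70.14 = 0.6613 V.
I_L = V_out / R_L = 0.6613 / 4.73 kΩ = 0.140 mA.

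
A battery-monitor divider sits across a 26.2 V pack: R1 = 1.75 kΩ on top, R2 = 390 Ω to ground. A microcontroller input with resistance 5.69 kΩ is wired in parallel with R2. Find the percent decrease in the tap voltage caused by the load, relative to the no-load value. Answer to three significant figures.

5.31 %

The divider's output (Thévenin) resistance is R1‖R2 = 318.9 Ω.
Fractional drop under load = R_th/(R_th + R_L) = 318.9 / (318.9 + 5690) = 0.05308.
So the output falls by 5.31 %.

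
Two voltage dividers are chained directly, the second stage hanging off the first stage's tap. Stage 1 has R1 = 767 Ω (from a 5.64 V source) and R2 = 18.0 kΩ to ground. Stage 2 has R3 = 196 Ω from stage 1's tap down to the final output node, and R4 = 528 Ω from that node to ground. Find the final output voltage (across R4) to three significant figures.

Stage 2 presents R3+R4 = 724.0 Ω as a load on stage 1's tap.
Stage 1's lower leg becomes R2‖(R3+R4) = 696.0 Ω, so V_mid = 5.64 × 696.0/1463 = 2.683 V.
Stage 2 is itself unloaded: V_out = V_mid × R4/(R3+R4) = 2.683 × 528/724.0 = 1.96 V.

V_out ≈ 1.96 V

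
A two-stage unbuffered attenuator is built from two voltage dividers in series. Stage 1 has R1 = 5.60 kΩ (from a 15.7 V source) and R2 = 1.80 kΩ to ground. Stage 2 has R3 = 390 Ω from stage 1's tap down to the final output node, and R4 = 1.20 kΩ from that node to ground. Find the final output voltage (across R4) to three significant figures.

V_out ≈ 1.55 V

Stage 2 presents R3+R4 = 1590 Ω as a load on stage 1's tap.
Stage 1's lower leg becomes R2‖(R3+R4) = 844.2 Ω, so V_mid = 15.7 × 844.2/6444 = 2.057 V.
Stage 2 is itself unloaded: V_out = V_mid × R4/(R3+R4) = 2.057 × 1200/1590 = 1.55 V.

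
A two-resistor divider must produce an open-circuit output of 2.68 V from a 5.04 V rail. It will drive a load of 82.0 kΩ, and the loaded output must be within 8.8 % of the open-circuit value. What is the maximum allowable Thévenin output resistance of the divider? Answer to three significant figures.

Loading drop = R_th/(R_th + R_L) ≤ 0.0880, so R_th ≤ R_L · ε/(1−ε) = 82.0 kΩ × 0.0880/0.9120 = 7.91 kΩ.

R_th ≤ 7.91 kΩ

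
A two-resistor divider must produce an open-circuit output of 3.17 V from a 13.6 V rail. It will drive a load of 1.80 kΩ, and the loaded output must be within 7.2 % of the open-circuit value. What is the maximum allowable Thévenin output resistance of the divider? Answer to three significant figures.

Loading drop = R_th/(R_th + R_L) ≤ 0.0720, so R_th ≤ R_L · ε/(1−ε) = 1.80 kΩ × 0.0720/0.9280 = 140 Ω.

R_th ≤ 140 Ω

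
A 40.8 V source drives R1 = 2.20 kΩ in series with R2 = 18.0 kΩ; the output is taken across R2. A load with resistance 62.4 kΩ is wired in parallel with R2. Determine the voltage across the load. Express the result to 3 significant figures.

V_out ≈ 35.2 V

The load sits in parallel with R2: R2‖R_L = (18.0 × 62.4) / (18.0 + 62.4) = 13.97 kΩ.
V_out = 40.8 × 13.97 / (2.20 + 13.97) = 40.8 × 13.97/16.17 = 35.2 V.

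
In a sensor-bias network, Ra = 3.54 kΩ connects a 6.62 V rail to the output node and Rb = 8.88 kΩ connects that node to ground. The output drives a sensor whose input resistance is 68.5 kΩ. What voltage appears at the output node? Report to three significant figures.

The load sits in parallel with Rb: Rb‖R_L = (8.88 × 68.5) / (8.88 + 68.5) = 7.861 kΩ.
V_out = 6.62 × 7.861 / (3.54 + 7.861) = 6.62 × 7.861/11.40 = 4.56 V.
(Unloaded it would have been 4.73 V.)

V_out ≈ 4.56 V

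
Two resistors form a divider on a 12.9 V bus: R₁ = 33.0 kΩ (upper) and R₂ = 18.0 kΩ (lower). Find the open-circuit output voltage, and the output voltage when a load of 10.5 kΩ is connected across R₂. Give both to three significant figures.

Open-circuit: V = 12.9 × 18.0/(33.0 + 18.0) = 4.55 V.
With the load, R₂ becomes R₂‖R_L = 6.632 kΩ, so V = 12.9 × 6.632/39.63 = 2.16 V.

Unloaded: 4.55 V; loaded: 2.16 V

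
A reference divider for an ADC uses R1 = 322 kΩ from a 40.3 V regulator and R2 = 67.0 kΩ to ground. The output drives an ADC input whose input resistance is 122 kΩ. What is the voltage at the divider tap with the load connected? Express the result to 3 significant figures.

V_out ≈ 4.77 V

The load sits in parallel with R2: R2‖R_L = (67.0 × 122) / (67.0 + 122) = 43.25 kΩ.
V_out = 40.3 × 43.25 / (322 + 43.25) = 40.3 × 43.25/365.2 = 4.77 V.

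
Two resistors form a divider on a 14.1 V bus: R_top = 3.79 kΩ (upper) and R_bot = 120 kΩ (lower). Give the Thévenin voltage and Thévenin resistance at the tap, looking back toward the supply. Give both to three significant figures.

V_th is the open-circuit tap voltage: 14.1 × 120/(3.79 + 120) = 13.7 V.
With the supply zeroed, R_top and R_bot appear in parallel from the tap: R_th = R_top‖R_bot = (3.79 × 120)/123.8 = 3.67 kΩ.

V_th = 13.7 V, R_th = 3.67 kΩ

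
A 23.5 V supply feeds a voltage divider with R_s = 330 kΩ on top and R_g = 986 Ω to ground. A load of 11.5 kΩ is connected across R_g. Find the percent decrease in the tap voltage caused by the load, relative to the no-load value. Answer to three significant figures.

7.88 %

The divider's output (Thévenin) resistance is R_s‖R_g = 983.1 Ω.
Fractional drop under load = R_th/(R_th + R_L) = 983.1 / (983.1 + 11500) = 0.07875.
So the output falls by 7.88 %.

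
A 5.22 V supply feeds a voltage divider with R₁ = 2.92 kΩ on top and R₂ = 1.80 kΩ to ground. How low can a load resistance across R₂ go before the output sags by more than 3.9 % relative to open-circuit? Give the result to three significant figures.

Output resistance R_th = R₁‖R₂ = (2.92 × 1.80)/4.720 = 1.114 kΩ.
The fractional drop is R_th/(R_th + R_L); requiring this ≤ 0.0390 gives R_L ≥ R_th(1/0.0390 − 1) = 1.114 × 24.64 = 27.4 kΩ.

R_L(min) ≈ 27.4 kΩ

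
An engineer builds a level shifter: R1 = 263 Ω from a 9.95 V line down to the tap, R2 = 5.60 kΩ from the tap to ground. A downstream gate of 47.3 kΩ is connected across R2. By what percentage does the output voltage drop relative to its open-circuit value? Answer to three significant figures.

0.528 %

The divider's output (Thévenin) resistance is R1‖R2 = 251.2 Ω.
Fractional drop under load = R_th/(R_th + R_L) = 251.2 / (251.2 + 47300) = 0.005283.
So the output falls by 0.528 %.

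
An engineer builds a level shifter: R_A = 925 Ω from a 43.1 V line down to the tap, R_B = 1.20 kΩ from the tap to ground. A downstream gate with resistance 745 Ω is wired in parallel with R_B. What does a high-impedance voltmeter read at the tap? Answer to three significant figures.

V_out ≈ 14.3 V

The load sits in parallel with R_B: R_B‖R_L = (1200 × 745) / (1200 + 745) = 459.6 Ω.
V_out = 43.1 × 459.6 / (925 + 459.6) = 43.1 × 459.6/1385 = 14.3 V.
(Unloaded it would have been 24.3 V.)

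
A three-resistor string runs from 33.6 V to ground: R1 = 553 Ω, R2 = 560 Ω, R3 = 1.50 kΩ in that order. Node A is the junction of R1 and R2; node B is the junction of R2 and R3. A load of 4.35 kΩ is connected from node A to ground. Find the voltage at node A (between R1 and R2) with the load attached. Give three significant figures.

V ≈ 24.1 V

Below node A the series string R2+R3 = 2060 Ω sits in parallel with the 4350 Ω load: 1398 Ω.
V_A = 33.6 × 1398/(553 + 1398) = 24.1 V.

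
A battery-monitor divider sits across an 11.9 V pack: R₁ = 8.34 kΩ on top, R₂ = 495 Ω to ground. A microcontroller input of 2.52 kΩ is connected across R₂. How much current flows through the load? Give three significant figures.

I_L ≈ 0.223 mA

R₂‖R_L = 413.7 Ω; V_out = 11.9 × 413.7/8754 = 0.5624 V.
I_L = V_out / R_L = 0.5624 / 2.52 kΩ = 0.223 mA.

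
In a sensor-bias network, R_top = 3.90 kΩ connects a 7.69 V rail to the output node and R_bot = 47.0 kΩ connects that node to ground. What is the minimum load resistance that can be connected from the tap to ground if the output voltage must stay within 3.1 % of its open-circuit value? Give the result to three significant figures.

Output resistance R_th = R_top‖R_bot = (3.90 × 47.0)/50.90 = 3.601 kΩ.
The fractional drop is R_th/(R_th + R_L); requiring this ≤ 0.0310 gives R_L ≥ R_th(1/0.0310 − 1) = 3.601 × 31.26 = 113 kΩ.

R_L(min) ≈ 113 kΩ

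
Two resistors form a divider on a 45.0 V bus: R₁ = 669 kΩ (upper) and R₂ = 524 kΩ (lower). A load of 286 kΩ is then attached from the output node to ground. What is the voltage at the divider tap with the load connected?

The load sits in parallel with R₂: R₂‖R_L = (524 × 286) / (524 + 286) = 185.0 kΩ.
V_out = 45.0 × 185.0 / (669 + 185.0) = 45.0 × 185.0/854.0 = 9.75 V.
(Unloaded it would have been 19.8 V.)

V_out ≈ 9.75 V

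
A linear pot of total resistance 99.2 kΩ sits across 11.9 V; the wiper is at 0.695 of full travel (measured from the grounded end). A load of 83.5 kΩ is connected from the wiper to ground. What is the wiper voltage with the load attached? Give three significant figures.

The wiper splits the pot into (1−α)R = 30.26 kΩ above and αR = 68.94 kΩ below.
Lower section ‖ load = 37.76 kΩ.
V_wiper = 11.9 × 37.76/(30.26 + 37.76) = 6.61 V.

V ≈ 6.61 V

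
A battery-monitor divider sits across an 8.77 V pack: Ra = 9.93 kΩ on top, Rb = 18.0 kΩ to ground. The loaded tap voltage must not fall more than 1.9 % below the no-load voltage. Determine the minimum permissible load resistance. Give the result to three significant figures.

Output resistance R_th = Ra‖Rb = (9.93 × 18.0)/27.93 = 6.400 kΩ.
The fractional drop is R_th/(R_th + R_L); requiring this ≤ 0.0190 gives R_L ≥ R_th(1/0.0190 − 1) = 6.400 × 51.63 = 330 kΩ.

R_L(min) ≈ 330 kΩ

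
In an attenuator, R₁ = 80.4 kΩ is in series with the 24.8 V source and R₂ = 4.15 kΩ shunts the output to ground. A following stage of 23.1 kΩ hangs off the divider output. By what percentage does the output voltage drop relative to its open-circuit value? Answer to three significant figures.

14.6 %

The divider's output (Thévenin) resistance is R₁‖R₂ = 3.946 kΩ.
Fractional drop under load = R_th/(R_th + R_L) = 3.946 / (3.946 + 23.1) = 0.1459.
So the output falls by 14.6 %.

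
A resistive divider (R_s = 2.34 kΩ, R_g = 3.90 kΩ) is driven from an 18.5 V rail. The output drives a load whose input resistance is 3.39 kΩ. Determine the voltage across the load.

V_out ≈ 8.08 V

The load sits in parallel with R_g: R_g‖R_L = (3.90 × 3.39) / (3.90 + 3.39) = 1.814 kΩ.
V_out = 18.5 × 1.814 / (2.34 + 1.814) = 18.5 × 1.814/4.154 = 8.08 V.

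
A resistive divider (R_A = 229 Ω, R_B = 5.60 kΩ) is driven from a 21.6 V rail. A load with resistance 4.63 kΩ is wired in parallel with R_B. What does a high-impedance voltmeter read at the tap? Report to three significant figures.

V_out ≈ 19.8 V

The load sits in parallel with R_B: R_B‖R_L = (5600 × 4630) / (5600 + 4630) = 2535 Ω.
V_out = 21.6 × 2535 / (229 + 2535) = 21.6 × 2535/2764 = 19.8 V.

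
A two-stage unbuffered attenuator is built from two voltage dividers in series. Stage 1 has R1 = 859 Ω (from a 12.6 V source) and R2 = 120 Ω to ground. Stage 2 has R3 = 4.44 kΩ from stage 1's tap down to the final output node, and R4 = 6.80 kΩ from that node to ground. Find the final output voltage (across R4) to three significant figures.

Stage 2 presents R3+R4 = 11240 Ω as a load on stage 1's tap.
Stage 1's lower leg becomes R2‖(R3+R4) = 118.7 Ω, so V_mid = 12.6 × 118.7/977.7 = 1.530 V.
Stage 2 is itself unloaded: V_out = V_mid × R4/(R3+R4) = 1.530 × 6800/11240 = 0.926 V.

V_out ≈ 0.926 V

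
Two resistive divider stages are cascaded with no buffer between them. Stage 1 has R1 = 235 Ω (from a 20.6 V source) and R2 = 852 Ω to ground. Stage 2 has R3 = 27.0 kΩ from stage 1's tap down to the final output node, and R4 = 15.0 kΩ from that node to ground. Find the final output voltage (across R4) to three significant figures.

V_out ≈ 5.74 V

Stage 2 presents R3+R4 = 42000 Ω as a load on stage 1's tap.
Stage 1's lower leg becomes R2‖(R3+R4) = 835.1 Ω, so V_mid = 20.6 × 835.1/1070 = 16.08 V.
Stage 2 is itself unloaded: V_out = V_mid × R4/(R3+R4) = 16.08 × 15000/42000 = 5.74 V.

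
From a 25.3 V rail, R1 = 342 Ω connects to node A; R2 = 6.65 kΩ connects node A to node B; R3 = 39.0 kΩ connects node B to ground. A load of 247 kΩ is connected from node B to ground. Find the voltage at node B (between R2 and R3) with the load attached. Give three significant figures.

At node B, R3 is in parallel with the load: R3‖R_L = 33680 Ω.
Below node A the resistance is R2 + (R3‖R_L) = 40330 Ω, so V_A = 25.3 × 40330/40670 = 25.09 V.
Then V_B = V_A × (R3‖R_L)/(R2 + R3‖R_L) = 25.09 × 33680/40330 = 21.0 V.

V ≈ 21.0 V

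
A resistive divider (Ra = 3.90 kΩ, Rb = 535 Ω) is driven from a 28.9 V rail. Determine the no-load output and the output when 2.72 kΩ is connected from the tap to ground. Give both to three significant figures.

Unloaded: 3.49 V; loaded: 2.97 V

Open-circuit: V = 28.9 × 535/(3900 + 535) = 3.49 V.
With the load, Rb becomes Rb‖R_L = 447.1 Ω, so V = 28.9 × 447.1/4347 = 2.97 V.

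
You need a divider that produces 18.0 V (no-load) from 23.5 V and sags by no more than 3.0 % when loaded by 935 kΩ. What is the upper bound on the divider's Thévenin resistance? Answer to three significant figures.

R_th ≤ 28.9 kΩ

Loading drop = R_th/(R_th + R_L) ≤ 0.0300, so R_th ≤ R_L · ε/(1−ε) = 935 kΩ × 0.0300/0.9700 = 28.9 kΩ.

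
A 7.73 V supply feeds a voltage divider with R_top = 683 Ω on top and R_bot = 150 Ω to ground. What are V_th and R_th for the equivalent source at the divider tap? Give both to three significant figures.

V_th is the open-circuit tap voltage: 7.73 × 150/(683 + 150) = 1.39 V.
With the supply zeroed, R_top and R_bot appear in parallel from the tap: R_th = R_top‖R_bot = (683 × 150)/833.0 = 123 Ω.

V_th = 1.39 V, R_th = 123 Ω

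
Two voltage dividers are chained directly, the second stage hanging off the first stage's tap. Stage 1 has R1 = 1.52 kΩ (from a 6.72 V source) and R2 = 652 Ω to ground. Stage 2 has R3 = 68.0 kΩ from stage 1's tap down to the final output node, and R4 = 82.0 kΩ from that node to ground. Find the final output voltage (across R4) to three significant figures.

V_out ≈ 1.10 V

Stage 2 presents R3+R4 = 150000 Ω as a load on stage 1's tap.
Stage 1's lower leg becomes R2‖(R3+R4) = 649.2 Ω, so V_mid = 6.72 × 649.2/2169 = 2.011 V.
Stage 2 is itself unloaded: V_out = V_mid × R4/(R3+R4) = 2.011 × 82000/150000 = 1.10 V.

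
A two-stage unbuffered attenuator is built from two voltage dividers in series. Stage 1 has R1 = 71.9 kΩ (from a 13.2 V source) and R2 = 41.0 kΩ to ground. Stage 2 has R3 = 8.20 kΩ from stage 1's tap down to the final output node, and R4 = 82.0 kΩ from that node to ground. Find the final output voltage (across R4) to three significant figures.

V_out ≈ 3.38 V

Stage 2 presents R3+R4 = 90.20 kΩ as a load on stage 1's tap.
Stage 1's lower leg becomes R2‖(R3+R4) = 28.19 kΩ, so V_mid = 13.2 × 28.19/100.1 = 3.717 V.
Stage 2 is itself unloaded: V_out = V_mid × R4/(R3+R4) = 3.717 × 82.0/90.20 = 3.38 V.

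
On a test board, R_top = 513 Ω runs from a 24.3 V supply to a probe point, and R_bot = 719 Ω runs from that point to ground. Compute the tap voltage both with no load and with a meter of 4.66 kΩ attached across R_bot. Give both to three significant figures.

Unloaded: 14.2 V; loaded: 13.3 V

Open-circuit: V = 24.3 × 719/(513 + 719) = 14.2 V.
With the load, R_bot becomes R_bot‖R_L = 622.9 Ω, so V = 24.3 × 622.9/1136 = 13.3 V.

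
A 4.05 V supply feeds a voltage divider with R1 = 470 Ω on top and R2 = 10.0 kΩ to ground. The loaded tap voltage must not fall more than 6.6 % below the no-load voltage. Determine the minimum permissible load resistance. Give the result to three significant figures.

Output resistance R_th = R1‖R2 = (470 × 10000)/10470 = 448.9 Ω.
The fractional drop is R_th/(R_th + R_L); requiring this ≤ 0.0660 gives R_L ≥ R_th(1/0.0660 − 1) = 448.9 × 14.15 = 6.35 kΩ.

R_L(min) ≈ 6.35 kΩ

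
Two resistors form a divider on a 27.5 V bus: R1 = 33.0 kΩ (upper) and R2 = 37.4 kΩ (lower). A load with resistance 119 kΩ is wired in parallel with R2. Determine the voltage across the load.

V_out ≈ 12.7 V

The load sits in parallel with R2: R2‖R_L = (37.4 × 119) / (37.4 + 119) = 28.46 kΩ.
V_out = 27.5 × 28.46 / (33.0 + 28.46) = 27.5 × 28.46/61.46 = 12.7 V.
(Unloaded it would have been 14.6 V.)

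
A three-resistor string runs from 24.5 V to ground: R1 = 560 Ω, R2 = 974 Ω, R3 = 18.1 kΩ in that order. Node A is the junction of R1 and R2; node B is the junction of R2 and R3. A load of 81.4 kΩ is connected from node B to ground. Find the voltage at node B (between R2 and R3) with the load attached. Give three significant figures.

V ≈ 22.2 V

At node B, R3 is in parallel with the load: R3‖R_L = 14810 Ω.
Below node A the resistance is R2 + (R3‖R_L) = 15780 Ω, so V_A = 24.5 × 15780/16340 = 23.66 V.
Then V_B = V_A × (R3‖R_L)/(R2 + R3‖R_L) = 23.66 × 14810/15780 = 22.2 V.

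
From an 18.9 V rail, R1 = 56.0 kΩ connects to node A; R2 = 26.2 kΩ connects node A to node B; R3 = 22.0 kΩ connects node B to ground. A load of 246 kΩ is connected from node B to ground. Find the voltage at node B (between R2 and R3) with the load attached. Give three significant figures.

V ≈ 3.73 V

At node B, R3 is in parallel with the load: R3‖R_L = 20.19 kΩ.
Below node A the resistance is R2 + (R3‖R_L) = 46.39 kΩ, so V_A = 18.9 × 46.39/102.4 = 8.563 V.
Then V_B = V_A × (R3‖R_L)/(R2 + R3‖R_L) = 8.563 × 20.19/46.39 = 3.73 V.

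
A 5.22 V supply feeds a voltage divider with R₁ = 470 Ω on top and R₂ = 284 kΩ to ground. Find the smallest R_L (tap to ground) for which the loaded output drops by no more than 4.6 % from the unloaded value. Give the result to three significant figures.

Output resistance R_th = R₁‖R₂ = (470 × 284000)/284500 = 469.2 Ω.
The fractional drop is R_th/(R_th + R_L); requiring this ≤ 0.0460 gives R_L ≥ R_th(1/0.0460 − 1) = 469.2 × 20.74 = 9.73 kΩ.

R_L(min) ≈ 9.73 kΩ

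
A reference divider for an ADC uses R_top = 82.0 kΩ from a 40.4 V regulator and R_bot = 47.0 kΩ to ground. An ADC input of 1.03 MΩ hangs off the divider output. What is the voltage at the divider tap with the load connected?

The load sits in parallel with R_bot: R_bot‖R_L = (47.0 × 1030) / (47.0 + 1030) = 44.95 kΩ.
V_out = 40.4 × 44.95 / (82.0 + 44.95) = 40.4 × 44.95/126.9 = 14.3 V.

V_out ≈ 14.3 V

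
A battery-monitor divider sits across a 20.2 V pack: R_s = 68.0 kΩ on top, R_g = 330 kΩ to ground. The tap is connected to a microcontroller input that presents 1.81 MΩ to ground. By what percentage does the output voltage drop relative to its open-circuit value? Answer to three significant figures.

3.02 %

The divider's output (Thévenin) resistance is R_s‖R_g = 56.38 kΩ.
Fractional drop under load = R_th/(R_th + R_L) = 56.38 / (56.38 + 1810) = 0.03021.
So the output falls by 3.02 %.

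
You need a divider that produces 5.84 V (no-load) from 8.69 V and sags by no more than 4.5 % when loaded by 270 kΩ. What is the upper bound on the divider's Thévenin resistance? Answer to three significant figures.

R_th ≤ 12.7 kΩ

Loading drop = R_th/(R_th + R_L) ≤ 0.0450, so R_th ≤ R_L · ε/(1−ε) = 270 kΩ × 0.0450/0.9550 = 12.7 kΩ.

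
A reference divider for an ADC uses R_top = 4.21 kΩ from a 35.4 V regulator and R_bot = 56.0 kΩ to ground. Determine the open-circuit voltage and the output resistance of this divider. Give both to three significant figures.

V_th = 32.9 V, R_th = 3.92 kΩ

V_th is the open-circuit tap voltage: 35.4 × 56.0/(4.21 + 56.0) = 32.9 V.
With the supply zeroed, R_top and R_bot appear in parallel from the tap: R_th = R_top‖R_bot = (4.21 × 56.0)/60.21 = 3.92 kΩ.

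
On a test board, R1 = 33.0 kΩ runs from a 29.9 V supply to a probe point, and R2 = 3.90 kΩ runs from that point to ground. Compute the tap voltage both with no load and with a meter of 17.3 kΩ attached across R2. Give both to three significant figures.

Open-circuit: V = 29.9 × 3.90/(33.0 + 3.90) = 3.16 V.
With the load, R2 becomes R2‖R_L = 3.183 kΩ, so V = 29.9 × 3.183/36.18 = 2.63 V.

Unloaded: 3.16 V; loaded: 2.63 V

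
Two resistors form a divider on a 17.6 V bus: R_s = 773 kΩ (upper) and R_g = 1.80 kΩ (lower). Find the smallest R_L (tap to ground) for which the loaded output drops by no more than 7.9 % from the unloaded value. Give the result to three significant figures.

Output resistance R_th = R_s‖R_g = (773 × 1.80)/774.8 = 1.796 kΩ.
The fractional drop is R_th/(R_th + R_L); requiring this ≤ 0.0790 gives R_L ≥ R_th(1/0.0790 − 1) = 1.796 × 11.66 = 20.9 kΩ.

R_L(min) ≈ 20.9 kΩ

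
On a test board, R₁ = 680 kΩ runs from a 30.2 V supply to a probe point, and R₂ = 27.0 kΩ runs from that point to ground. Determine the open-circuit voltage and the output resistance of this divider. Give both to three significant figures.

V_th = 1.15 V, R_th = 26.0 kΩ

V_th is the open-circuit tap voltage: 30.2 × 27.0/(680 + 27.0) = 1.15 V.
With the supply zeroed, R₁ and R₂ appear in parallel from the tap: R_th = R₁‖R₂ = (680 × 27.0)/707.0 = 26.0 kΩ.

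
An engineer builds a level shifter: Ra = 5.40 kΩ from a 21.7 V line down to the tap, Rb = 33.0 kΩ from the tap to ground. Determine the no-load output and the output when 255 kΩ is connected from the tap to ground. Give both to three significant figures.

Unloaded: 18.6 V; loaded: 18.3 V

Open-circuit: V = 21.7 × 33.0/(5.40 + 33.0) = 18.6 V.
With the load, Rb becomes Rb‖R_L = 29.22 kΩ, so V = 21.7 × 29.22/34.62 = 18.3 V.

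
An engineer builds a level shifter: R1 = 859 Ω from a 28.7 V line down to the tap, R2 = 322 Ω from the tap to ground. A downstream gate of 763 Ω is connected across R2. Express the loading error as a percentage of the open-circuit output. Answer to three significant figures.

23.5 %

Unloaded V = 28.7 × 322/1181 = 7.825 V.
Loaded: R2‖R_L = 226.4 Ω, giving V = 28.7 × 226.4/1085 = 5.987 V.
Drop = (7.825 − 5.987) / 7.825 = 23.5 %.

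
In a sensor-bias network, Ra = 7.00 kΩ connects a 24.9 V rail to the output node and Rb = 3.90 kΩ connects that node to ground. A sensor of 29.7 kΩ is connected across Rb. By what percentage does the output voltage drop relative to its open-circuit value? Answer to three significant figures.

The divider's output (Thévenin) resistance is Ra‖Rb = 2.505 kΩ.
Fractional drop under load = R_th/(R_th + R_L) = 2.505 / (2.505 + 29.7) = 0.07777.
So the output falls by 7.78 %.

7.78 %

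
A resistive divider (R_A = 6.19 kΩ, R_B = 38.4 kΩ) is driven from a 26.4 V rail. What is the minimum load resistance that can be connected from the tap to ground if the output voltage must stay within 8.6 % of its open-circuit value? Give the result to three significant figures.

R_L(min) ≈ 56.7 kΩ

Output resistance R_th = R_A‖R_B = (6.19 × 38.4)/44.59 = 5.331 kΩ.
The fractional drop is R_th/(R_th + R_L); requiring this ≤ 0.0860 gives R_L ≥ R_th(1/0.0860 − 1) = 5.331 × 10.63 = 56.7 kΩ.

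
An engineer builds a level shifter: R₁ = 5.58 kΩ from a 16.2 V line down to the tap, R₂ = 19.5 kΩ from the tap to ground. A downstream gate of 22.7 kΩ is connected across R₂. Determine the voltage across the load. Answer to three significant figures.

V_out ≈ 10.6 V

The load sits in parallel with R₂: R₂‖R_L = (19.5 × 22.7) / (19.5 + 22.7) = 10.49 kΩ.
V_out = 16.2 × 10.49 / (5.58 + 10.49) = 16.2 × 10.49/16.07 = 10.6 V.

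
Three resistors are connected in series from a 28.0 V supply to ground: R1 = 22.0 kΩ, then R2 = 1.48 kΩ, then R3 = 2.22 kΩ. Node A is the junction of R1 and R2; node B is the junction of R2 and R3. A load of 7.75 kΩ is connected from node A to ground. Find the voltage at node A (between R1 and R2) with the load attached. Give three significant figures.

Below node A the series string R2+R3 = 3.700 kΩ sits in parallel with the 7.75 kΩ load: 2.504 kΩ.
V_A = 28.0 × 2.504/(22.0 + 2.504) = 2.86 V.

V ≈ 2.86 V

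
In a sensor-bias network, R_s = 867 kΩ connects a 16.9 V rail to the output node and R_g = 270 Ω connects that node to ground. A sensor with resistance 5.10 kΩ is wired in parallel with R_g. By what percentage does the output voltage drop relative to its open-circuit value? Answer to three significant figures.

The divider's output (Thévenin) resistance is R_s‖R_g = 269.9 Ω.
Fractional drop under load = R_th/(R_th + R_L) = 269.9 / (269.9 + 5100) = 0.05026.
So the output falls by 5.03 %.

5.03 %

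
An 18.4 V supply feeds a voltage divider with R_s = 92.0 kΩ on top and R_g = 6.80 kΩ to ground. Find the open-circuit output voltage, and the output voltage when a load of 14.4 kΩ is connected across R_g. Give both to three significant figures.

Open-circuit: V = 18.4 × 6.80/(92.0 + 6.80) = 1.27 V.
With the load, R_g becomes R_g‖R_L = 4.619 kΩ, so V = 18.4 × 4.619/96.62 = 0.880 V.

Unloaded: 1.27 V; loaded: 0.880 V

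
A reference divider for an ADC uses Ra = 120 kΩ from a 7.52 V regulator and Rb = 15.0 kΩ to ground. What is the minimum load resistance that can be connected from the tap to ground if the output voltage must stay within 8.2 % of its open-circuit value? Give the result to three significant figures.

R_L(min) ≈ 149 kΩ

Output resistance R_th = Ra‖Rb = (120 × 15.0)/135.0 = 13.33 kΩ.
The fractional drop is R_th/(R_th + R_L); requiring this ≤ 0.0820 gives R_L ≥ R_th(1/0.0820 − 1) = 13.33 × 11.20 = 149 kΩ.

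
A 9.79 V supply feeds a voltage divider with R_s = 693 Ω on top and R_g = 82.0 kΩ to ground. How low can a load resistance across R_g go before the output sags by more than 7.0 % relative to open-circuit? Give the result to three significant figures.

R_L(min) ≈ 9.13 kΩ

Output resistance R_th = R_s‖R_g = (693 × 82000)/82690 = 687.2 Ω.
The fractional drop is R_th/(R_th + R_L); requiring this ≤ 0.0700 gives R_L ≥ R_th(1/0.0700 − 1) = 687.2 × 13.29 = 9.13 kΩ.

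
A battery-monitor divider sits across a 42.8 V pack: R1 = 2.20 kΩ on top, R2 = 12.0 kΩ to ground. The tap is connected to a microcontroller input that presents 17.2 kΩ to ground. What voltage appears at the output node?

V_out ≈ 32.6 V

The load sits in parallel with R2: R2‖R_L = (12.0 × 17.2) / (12.0 + 17.2) = 7.068 kΩ.
V_out = 42.8 × 7.068 / (2.20 + 7.068) = 42.8 × 7.068/9.268 = 32.6 V.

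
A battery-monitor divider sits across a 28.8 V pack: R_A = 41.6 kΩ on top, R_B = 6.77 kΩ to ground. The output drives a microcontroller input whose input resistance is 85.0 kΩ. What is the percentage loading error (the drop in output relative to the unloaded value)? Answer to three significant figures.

6.41 %

The divider's output (Thévenin) resistance is R_A‖R_B = 5.822 kΩ.
Fractional drop under load = R_th/(R_th + R_L) = 5.822 / (5.822 + 85.0) = 0.06411.
So the output falls by 6.41 %.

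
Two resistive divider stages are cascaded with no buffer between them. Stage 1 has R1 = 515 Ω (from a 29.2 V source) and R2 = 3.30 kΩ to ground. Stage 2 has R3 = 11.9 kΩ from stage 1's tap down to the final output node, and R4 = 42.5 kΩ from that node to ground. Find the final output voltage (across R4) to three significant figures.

V_out ≈ 19.6 V

Stage 2 presents R3+R4 = 54400 Ω as a load on stage 1's tap.
Stage 1's lower leg becomes R2‖(R3+R4) = 3111 Ω, so V_mid = 29.2 × 3111/3626 = 25.05 V.
Stage 2 is itself unloaded: V_out = V_mid × R4/(R3+R4) = 25.05 × 42500/54400 = 19.6 V.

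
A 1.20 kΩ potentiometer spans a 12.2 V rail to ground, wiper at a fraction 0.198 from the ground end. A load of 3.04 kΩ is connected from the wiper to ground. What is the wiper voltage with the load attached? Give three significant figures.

The wiper splits the pot into (1−α)R = 962.4 Ω above and αR = 237.6 Ω below.
Lower section ‖ load = 220.4 Ω.
V_wiper = 12.2 × 220.4/(962.4 + 220.4) = 2.27 V.

V ≈ 2.27 V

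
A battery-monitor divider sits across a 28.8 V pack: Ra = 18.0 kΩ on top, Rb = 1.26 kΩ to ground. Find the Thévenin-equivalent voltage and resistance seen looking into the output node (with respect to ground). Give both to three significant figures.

V_th = 1.88 V, R_th = 1.18 kΩ

V_th is the open-circuit tap voltage: 28.8 × 1.26/(18.0 + 1.26) = 1.88 V.
With the supply zeroed, Ra and Rb appear in parallel from the tap: R_th = Ra‖Rb = (18.0 × 1.26)/19.26 = 1.18 kΩ.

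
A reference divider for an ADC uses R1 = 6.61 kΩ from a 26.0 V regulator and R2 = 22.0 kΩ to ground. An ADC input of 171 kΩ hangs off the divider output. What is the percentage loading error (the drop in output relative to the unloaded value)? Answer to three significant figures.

2.89 %

The divider's output (Thévenin) resistance is R1‖R2 = 5.083 kΩ.
Fractional drop under load = R_th/(R_th + R_L) = 5.083 / (5.083 + 171) = 0.02887.
So the output falls by 2.89 %.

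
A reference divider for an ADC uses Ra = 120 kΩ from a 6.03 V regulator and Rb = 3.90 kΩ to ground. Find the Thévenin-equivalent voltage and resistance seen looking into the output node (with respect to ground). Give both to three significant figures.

V_th is the open-circuit tap voltage: 6.03 × 3.90/(120 + 3.90) = 0.190 V.
With the supply zeroed, Ra and Rb appear in parallel from the tap: R_th = Ra‖Rb = (120 × 3.90)/123.9 = 3.78 kΩ.

V_th = 0.190 V, R_th = 3.78 kΩ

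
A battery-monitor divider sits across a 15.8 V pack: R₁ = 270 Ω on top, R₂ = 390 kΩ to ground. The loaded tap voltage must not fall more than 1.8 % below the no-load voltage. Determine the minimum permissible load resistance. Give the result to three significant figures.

Output resistance R_th = R₁‖R₂ = (270 × 390000)/390300 = 269.8 Ω.
The fractional drop is R_th/(R_th + R_L); requiring this ≤ 0.0180 gives R_L ≥ R_th(1/0.0180 − 1) = 269.8 × 54.56 = 14.7 kΩ.

R_L(min) ≈ 14.7 kΩ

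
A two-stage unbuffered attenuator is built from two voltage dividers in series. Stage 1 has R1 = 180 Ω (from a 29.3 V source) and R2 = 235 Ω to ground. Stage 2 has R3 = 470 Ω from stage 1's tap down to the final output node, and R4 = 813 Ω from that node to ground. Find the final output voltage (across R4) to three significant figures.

V_out ≈ 9.74 V

Stage 2 presents R3+R4 = 1283 Ω as a load on stage 1's tap.
Stage 1's lower leg becomes R2‖(R3+R4) = 198.6 Ω, so V_mid = 29.3 × 198.6/378.6 = 15.37 V.
Stage 2 is itself unloaded: V_out = V_mid × R4/(R3+R4) = 15.37 × 813/1283 = 9.74 V.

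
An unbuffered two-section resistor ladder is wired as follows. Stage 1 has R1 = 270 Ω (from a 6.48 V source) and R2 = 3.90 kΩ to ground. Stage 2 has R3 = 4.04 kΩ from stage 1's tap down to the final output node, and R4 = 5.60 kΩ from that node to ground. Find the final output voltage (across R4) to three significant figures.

V_out ≈ 3.43 V

Stage 2 presents R3+R4 = 9640 Ω as a load on stage 1's tap.
Stage 1's lower leg becomes R2‖(R3+R4) = 2777 Ω, so V_mid = 6.48 × 2777/3047 = 5.906 V.
Stage 2 is itself unloaded: V_out = V_mid × R4/(R3+R4) = 5.906 × 5600/9640 = 3.43 V.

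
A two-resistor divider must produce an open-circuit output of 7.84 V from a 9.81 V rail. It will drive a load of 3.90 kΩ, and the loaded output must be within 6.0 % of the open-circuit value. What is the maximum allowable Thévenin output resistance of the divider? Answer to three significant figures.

R_th ≤ 249 Ω

Loading drop = R_th/(R_th + R_L) ≤ 0.0600, so R_th ≤ R_L · ε/(1−ε) = 3.90 kΩ × 0.0600/0.9400 = 249 Ω.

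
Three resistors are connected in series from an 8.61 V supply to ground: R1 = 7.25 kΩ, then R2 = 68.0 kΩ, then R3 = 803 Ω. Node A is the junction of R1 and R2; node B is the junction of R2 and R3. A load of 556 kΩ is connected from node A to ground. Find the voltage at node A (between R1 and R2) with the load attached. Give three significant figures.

V ≈ 7.70 V

Below node A the series string R2+R3 = 68800 Ω sits in parallel with the 556000 Ω load: 61230 Ω.
V_A = 8.61 × 61230/(7250 + 61230) = 7.70 V.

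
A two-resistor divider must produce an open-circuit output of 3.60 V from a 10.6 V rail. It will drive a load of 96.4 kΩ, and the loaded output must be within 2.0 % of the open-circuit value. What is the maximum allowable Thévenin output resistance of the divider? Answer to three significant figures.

R_th ≤ 1.97 kΩ

Loading drop = R_th/(R_th + R_L) ≤ 0.0200, so R_th ≤ R_L · ε/(1−ε) = 96.4 kΩ × 0.0200/0.9800 = 1.97 kΩ.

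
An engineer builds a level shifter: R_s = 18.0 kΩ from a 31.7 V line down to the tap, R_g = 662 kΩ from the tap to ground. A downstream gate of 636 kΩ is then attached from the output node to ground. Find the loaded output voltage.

The load sits in parallel with R_g: R_g‖R_L = (662 × 636) / (662 + 636) = 324.4 kΩ.
V_out = 31.7 × 324.4 / (18.0 + 324.4) = 31.7 × 324.4/342.4 = 30.0 V.
(Unloaded it would have been 30.9 V.)

V_out ≈ 30.0 V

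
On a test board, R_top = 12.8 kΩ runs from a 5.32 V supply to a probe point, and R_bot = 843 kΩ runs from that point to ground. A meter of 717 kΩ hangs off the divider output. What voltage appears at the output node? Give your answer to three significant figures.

V_out ≈ 5.15 V

The load sits in parallel with R_bot: R_bot‖R_L = (843 × 717) / (843 + 717) = 387.5 kΩ.
V_out = 5.32 × 387.5 / (12.8 + 387.5) = 5.32 × 387.5/400.3 = 5.15 V.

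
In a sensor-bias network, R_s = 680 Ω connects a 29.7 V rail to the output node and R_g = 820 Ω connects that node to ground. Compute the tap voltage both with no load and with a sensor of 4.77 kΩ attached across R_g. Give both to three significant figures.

Open-circuit: V = 29.7 × 820/(680 + 820) = 16.2 V.
With the load, R_g becomes R_g‖R_L = 699.7 Ω, so V = 29.7 × 699.7/1380 = 15.1 V.

Unloaded: 16.2 V; loaded: 15.1 V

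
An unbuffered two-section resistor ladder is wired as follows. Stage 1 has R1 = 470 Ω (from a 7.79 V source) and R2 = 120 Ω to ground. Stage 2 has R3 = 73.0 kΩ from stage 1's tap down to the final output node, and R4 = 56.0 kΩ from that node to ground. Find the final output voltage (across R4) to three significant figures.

Stage 2 presents R3+R4 = 129000 Ω as a load on stage 1's tap.
Stage 1's lower leg becomes R2‖(R3+R4) = 119.9 Ω, so V_mid = 7.79 × 119.9/589.9 = 1.583 V.
Stage 2 is itself unloaded: V_out = V_mid × R4/(R3+R4) = 1.583 × 56000/129000 = 0.687 V.

V_out ≈ 0.687 V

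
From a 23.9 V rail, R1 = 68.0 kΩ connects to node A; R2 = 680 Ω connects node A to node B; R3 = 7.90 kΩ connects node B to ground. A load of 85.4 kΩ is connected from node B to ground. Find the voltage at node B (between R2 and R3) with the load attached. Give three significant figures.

V ≈ 2.28 V

At node B, R3 is in parallel with the load: R3‖R_L = 7231 Ω.
Below node A the resistance is R2 + (R3‖R_L) = 7911 Ω, so V_A = 23.9 × 7911/75910 = 2.491 V.
Then V_B = V_A × (R3‖R_L)/(R2 + R3‖R_L) = 2.491 × 7231/7911 = 2.28 V.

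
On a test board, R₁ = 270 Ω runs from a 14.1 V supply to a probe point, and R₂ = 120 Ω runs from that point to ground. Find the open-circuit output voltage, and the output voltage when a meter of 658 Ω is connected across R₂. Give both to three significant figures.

Unloaded: 4.34 V; loaded: 3.85 V

Open-circuit: V = 14.1 × 120/(270 + 120) = 4.34 V.
With the load, R₂ becomes R₂‖R_L = 101.5 Ω, so V = 14.1 × 101.5/371.5 = 3.85 V.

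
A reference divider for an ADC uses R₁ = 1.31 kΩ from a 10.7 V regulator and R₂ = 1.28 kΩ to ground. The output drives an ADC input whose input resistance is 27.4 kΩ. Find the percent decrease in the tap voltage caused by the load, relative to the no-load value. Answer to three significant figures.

2.31 %

The divider's output (Thévenin) resistance is R₁‖R₂ = 0.6474 kΩ.
Fractional drop under load = R_th/(R_th + R_L) = 0.6474 / (0.6474 + 27.4) = 0.02308.
So the output falls by 2.31 %.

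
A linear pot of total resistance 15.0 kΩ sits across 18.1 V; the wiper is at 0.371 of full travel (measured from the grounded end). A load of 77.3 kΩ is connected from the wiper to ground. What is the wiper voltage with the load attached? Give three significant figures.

The wiper splits the pot into (1−α)R = 9.435 kΩ above and αR = 5.565 kΩ below.
Lower section ‖ load = 5.191 kΩ.
V_wiper = 18.1 × 5.191/(9.435 + 5.191) = 6.42 V.

V ≈ 6.42 V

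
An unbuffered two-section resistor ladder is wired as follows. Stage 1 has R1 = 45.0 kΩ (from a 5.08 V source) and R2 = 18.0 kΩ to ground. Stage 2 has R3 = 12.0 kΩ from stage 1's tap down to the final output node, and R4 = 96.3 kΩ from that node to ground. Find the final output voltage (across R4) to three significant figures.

V_out ≈ 1.15 V

Stage 2 presents R3+R4 = 108.3 kΩ as a load on stage 1's tap.
Stage 1's lower leg becomes R2‖(R3+R4) = 15.43 kΩ, so V_mid = 5.08 × 15.43/60.43 = 1.297 V.
Stage 2 is itself unloaded: V_out = V_mid × R4/(R3+R4) = 1.297 × 96.3/108.3 = 1.15 V.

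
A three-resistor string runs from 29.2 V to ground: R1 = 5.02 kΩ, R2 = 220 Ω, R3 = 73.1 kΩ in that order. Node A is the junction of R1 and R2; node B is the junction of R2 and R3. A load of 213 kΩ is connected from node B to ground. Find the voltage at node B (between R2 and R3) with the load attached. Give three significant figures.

At node B, R3 is in parallel with the load: R3‖R_L = 54420 Ω.
Below node A the resistance is R2 + (R3‖R_L) = 54640 Ω, so V_A = 29.2 × 54640/59660 = 26.74 V.
Then V_B = V_A × (R3‖R_L)/(R2 + R3‖R_L) = 26.74 × 54420/54640 = 26.6 V.

V ≈ 26.6 V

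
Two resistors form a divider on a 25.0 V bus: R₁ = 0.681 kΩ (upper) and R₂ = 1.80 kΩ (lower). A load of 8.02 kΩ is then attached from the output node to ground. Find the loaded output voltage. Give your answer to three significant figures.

V_out ≈ 17.1 V

The load sits in parallel with R₂: R₂‖R_L = (1800 × 8020) / (1800 + 8020) = 1470 Ω.
V_out = 25.0 × 1470 / (681 + 1470) = 25.0 × 1470/2151 = 17.1 V.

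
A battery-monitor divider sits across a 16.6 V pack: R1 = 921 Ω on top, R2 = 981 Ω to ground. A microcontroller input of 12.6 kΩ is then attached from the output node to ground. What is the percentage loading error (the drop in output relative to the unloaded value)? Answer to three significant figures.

The divider's output (Thévenin) resistance is R1‖R2 = 475.0 Ω.
Fractional drop under load = R_th/(R_th + R_L) = 475.0 / (475.0 + 12600) = 0.03633.
So the output falls by 3.63 %.

3.63 %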